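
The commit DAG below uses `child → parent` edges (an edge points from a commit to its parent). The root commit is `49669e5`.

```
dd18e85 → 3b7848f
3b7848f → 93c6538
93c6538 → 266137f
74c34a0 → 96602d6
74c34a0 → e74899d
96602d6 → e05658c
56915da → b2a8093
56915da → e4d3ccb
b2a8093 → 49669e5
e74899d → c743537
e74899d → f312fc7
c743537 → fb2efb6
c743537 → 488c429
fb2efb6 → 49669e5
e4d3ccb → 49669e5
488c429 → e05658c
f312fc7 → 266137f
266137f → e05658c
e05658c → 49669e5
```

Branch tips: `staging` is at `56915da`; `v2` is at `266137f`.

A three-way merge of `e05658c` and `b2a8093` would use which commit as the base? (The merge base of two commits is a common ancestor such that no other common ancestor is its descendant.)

Ancestors of e05658c: {49669e5, e05658c}.
Ancestors of b2a8093: {49669e5, b2a8093}.
Common ancestors: {49669e5}.
The only common ancestor is 49669e5, so it is the merge base.

49669e5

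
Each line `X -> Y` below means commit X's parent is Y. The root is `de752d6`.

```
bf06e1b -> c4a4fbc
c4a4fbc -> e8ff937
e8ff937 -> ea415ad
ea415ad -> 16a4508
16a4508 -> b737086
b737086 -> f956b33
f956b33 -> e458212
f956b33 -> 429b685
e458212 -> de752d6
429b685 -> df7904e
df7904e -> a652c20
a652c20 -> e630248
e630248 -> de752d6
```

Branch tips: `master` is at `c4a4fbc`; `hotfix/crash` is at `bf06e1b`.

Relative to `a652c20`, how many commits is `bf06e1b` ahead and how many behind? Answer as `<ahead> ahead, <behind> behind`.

Reachable from bf06e1b: {16a4508, 429b685, a652c20, b737086, bf06e1b, c4a4fbc, de752d6, df7904e, e458212, e630248, e8ff937, ea415ad, f956b33}.
Reachable from a652c20: {a652c20, de752d6, e630248}.
Only in bf06e1b's history (ahead): {16a4508, 429b685, b737086, bf06e1b, c4a4fbc, df7904e, e458212, e8ff937, ea415ad, f956b33} — 10.
Only in a652c20's history (behind): {} — 0.

10 ahead, 0 behind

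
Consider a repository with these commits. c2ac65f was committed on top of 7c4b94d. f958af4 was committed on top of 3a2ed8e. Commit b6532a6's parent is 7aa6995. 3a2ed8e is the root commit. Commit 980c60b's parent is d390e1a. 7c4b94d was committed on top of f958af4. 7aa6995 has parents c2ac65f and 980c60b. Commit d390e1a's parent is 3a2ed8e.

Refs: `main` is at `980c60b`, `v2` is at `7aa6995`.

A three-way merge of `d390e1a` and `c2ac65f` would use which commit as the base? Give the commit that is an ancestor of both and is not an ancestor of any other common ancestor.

3a2ed8e

Ancestors of d390e1a: {3a2ed8e, d390e1a}.
Ancestors of c2ac65f: {3a2ed8e, 7c4b94d, c2ac65f, f958af4}.
Common ancestors: {3a2ed8e}.
The only common ancestor is 3a2ed8e, so it is the merge base.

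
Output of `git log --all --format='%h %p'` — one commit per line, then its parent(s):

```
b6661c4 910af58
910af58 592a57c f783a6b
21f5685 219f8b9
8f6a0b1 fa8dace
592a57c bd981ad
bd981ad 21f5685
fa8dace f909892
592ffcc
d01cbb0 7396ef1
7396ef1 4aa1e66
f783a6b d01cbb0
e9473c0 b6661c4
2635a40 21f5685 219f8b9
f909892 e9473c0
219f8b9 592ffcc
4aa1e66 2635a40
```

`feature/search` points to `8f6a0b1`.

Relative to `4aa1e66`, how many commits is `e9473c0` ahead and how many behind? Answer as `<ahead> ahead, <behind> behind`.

8 ahead, 0 behind

Reachable from e9473c0: {219f8b9, 21f5685, 2635a40, 4aa1e66, 592a57c, 592ffcc, 7396ef1, 910af58, b6661c4, bd981ad, d01cbb0, e9473c0, f783a6b}.
Reachable from 4aa1e66: {219f8b9, 21f5685, 2635a40, 4aa1e66, 592ffcc}.
Only in e9473c0's history (ahead): {592a57c, 7396ef1, 910af58, b6661c4, bd981ad, d01cbb0, e9473c0, f783a6b} — 8.
Only in 4aa1e66's history (behind): {} — 0.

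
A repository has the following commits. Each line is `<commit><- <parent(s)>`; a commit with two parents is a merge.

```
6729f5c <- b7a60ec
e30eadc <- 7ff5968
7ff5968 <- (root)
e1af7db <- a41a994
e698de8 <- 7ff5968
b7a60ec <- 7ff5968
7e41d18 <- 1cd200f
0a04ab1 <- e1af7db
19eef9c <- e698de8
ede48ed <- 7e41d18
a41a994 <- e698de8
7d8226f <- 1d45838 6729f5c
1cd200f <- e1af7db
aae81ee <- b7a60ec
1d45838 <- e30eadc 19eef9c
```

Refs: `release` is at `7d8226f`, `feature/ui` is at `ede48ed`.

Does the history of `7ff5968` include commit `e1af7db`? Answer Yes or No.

Ancestors of 7ff5968: {7ff5968}.
e1af7db is not in that set, so it is not an ancestor of 7ff5968.

No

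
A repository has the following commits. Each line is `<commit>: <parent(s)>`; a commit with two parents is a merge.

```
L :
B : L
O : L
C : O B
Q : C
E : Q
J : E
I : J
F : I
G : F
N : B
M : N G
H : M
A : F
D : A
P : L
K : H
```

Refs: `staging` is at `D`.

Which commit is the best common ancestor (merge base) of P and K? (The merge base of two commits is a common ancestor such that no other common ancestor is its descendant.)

L

Ancestors of P: {L, P}.
Ancestors of K: {B, C, E, F, G, H, I, J, K, L, M, N, O, Q}.
Common ancestors: {L}.
The only common ancestor is L, so it is the merge base.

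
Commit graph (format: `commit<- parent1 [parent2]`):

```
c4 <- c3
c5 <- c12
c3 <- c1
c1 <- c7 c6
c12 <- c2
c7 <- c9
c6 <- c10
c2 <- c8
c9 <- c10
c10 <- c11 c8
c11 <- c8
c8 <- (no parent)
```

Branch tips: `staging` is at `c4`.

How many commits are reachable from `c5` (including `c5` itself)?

Walking parent pointers from c5: reachable set = {c12, c2, c5, c8}.
That is 4 commits.

4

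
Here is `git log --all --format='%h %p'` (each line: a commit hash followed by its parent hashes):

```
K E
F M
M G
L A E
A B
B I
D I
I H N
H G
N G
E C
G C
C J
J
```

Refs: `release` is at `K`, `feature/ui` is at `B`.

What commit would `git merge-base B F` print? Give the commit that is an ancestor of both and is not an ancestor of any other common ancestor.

G

Ancestors of B: {B, C, G, H, I, J, N}.
Ancestors of F: {C, F, G, J, M}.
Common ancestors: {C, G, J}.
Among these, G is not an ancestor of any other common ancestor — it is the merge base.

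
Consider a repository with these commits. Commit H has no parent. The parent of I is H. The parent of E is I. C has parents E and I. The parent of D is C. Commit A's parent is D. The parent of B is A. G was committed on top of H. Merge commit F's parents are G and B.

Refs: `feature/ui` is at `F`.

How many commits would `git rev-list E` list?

Walking parent pointers from E: reachable set = {E, H, I}.
That is 3 commits.

3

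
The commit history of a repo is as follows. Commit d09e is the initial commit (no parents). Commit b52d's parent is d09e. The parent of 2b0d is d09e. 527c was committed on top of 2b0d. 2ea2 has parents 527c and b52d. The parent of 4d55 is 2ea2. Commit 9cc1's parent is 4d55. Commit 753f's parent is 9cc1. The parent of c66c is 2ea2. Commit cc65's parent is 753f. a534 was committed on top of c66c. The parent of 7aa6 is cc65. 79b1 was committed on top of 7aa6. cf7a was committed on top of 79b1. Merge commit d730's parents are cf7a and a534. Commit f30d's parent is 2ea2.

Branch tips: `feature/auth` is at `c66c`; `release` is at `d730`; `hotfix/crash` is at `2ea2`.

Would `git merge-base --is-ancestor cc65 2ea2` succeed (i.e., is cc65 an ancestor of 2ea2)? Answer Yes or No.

No

Ancestors of 2ea2: {2b0d, 2ea2, 527c, b52d, d09e}.
cc65 is not in that set, so it is not an ancestor of 2ea2.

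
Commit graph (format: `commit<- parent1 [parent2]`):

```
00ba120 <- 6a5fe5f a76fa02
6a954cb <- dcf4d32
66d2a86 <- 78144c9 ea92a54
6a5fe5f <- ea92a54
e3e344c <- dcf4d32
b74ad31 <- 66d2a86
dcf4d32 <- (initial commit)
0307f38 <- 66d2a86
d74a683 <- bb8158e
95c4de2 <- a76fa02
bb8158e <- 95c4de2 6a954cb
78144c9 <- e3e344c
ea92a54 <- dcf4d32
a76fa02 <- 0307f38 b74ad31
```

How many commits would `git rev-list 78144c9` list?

3

Walking parent pointers from 78144c9: reachable set = {78144c9, dcf4d32, e3e344c}.
That is 3 commits.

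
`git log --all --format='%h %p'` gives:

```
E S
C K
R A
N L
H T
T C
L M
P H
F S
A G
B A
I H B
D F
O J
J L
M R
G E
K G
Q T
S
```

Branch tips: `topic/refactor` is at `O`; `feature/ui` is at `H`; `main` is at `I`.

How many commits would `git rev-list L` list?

Walking parent pointers from L: reachable set = {A, E, G, L, M, R, S}.
That is 7 commits.

7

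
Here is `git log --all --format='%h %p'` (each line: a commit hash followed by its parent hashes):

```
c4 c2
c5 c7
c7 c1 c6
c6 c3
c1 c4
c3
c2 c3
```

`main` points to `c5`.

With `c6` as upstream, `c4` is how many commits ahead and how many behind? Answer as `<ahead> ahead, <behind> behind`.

Reachable from c4: {c2, c3, c4}.
Reachable from c6: {c3, c6}.
Only in c4's history (ahead): {c2, c4} — 2.
Only in c6's history (behind): {c6} — 1.

2 ahead, 1 behind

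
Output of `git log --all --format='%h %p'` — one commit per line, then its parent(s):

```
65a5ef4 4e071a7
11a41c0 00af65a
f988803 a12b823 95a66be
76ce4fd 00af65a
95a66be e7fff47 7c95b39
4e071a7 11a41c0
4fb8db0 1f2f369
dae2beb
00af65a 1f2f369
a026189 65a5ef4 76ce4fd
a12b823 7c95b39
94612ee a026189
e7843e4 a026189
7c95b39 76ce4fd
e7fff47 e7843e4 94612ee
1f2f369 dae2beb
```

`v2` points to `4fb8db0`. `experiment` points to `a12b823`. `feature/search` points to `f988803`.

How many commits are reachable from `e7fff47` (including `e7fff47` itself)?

11

Walking parent pointers from e7fff47: reachable set = {00af65a, 11a41c0, 1f2f369, 4e071a7, 65a5ef4, 76ce4fd, 94612ee, a026189, dae2beb, e7843e4, e7fff47}.
That is 11 commits.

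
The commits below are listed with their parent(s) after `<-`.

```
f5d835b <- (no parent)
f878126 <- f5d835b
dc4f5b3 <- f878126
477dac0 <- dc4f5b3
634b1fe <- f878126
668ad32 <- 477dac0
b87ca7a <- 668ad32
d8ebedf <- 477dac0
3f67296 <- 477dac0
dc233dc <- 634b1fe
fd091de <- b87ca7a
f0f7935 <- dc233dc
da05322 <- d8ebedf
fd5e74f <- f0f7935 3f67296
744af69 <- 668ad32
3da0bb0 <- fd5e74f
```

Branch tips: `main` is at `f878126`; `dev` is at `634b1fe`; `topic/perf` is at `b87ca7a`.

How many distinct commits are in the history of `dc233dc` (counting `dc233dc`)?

Walking parent pointers from dc233dc: reachable set = {634b1fe, dc233dc, f5d835b, f878126}.
That is 4 commits.

4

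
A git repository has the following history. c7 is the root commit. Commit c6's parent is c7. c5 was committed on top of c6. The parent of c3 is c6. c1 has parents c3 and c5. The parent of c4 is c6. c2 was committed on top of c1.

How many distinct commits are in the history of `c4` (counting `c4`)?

3

Walking parent pointers from c4: reachable set = {c4, c6, c7}.
That is 3 commits.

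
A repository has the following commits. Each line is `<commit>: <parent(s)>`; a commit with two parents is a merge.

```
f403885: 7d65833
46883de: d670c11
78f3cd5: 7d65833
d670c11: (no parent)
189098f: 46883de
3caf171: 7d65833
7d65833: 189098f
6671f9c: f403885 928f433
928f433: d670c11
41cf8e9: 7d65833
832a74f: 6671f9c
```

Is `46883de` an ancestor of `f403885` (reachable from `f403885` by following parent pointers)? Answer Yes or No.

Yes

Ancestors of f403885 (commits reachable by following parents): {189098f, 46883de, 7d65833, d670c11, f403885}.
46883de is in that set, so it is an ancestor of f403885.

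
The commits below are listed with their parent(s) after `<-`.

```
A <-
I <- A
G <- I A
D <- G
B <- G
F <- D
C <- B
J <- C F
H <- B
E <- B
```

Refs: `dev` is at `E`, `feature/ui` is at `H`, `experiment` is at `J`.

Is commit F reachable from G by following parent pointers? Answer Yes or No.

No

Ancestors of G: {A, G, I}.
F is not in that set, so it is not an ancestor of G.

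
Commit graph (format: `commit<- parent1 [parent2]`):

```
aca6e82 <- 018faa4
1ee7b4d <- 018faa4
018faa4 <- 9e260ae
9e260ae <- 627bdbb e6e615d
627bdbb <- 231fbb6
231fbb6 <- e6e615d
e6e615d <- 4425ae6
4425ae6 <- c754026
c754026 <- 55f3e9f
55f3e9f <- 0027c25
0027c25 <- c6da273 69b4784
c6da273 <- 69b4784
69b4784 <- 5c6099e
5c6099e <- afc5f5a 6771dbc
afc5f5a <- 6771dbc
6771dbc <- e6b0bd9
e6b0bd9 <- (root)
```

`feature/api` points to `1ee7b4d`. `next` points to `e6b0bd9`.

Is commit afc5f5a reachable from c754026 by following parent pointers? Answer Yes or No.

Ancestors of c754026 (commits reachable by following parents): {0027c25, 55f3e9f, 5c6099e, 6771dbc, 69b4784, afc5f5a, c6da273, c754026, e6b0bd9}.
afc5f5a is in that set, so it is an ancestor of c754026.

Yes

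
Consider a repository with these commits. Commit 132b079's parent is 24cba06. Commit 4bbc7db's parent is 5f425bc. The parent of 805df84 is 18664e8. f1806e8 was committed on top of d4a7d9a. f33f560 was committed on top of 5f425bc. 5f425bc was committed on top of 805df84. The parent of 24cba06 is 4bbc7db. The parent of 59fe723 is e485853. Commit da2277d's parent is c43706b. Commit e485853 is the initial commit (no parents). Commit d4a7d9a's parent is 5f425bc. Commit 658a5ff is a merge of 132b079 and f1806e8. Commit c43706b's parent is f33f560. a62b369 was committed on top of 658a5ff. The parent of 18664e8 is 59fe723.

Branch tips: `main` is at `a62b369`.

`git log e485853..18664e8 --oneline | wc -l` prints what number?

Reachable from 18664e8: {18664e8, 59fe723, e485853}.
Reachable from e485853: {e485853}.
In 18664e8's history but not e485853's: {18664e8, 59fe723} — 2 commits.

2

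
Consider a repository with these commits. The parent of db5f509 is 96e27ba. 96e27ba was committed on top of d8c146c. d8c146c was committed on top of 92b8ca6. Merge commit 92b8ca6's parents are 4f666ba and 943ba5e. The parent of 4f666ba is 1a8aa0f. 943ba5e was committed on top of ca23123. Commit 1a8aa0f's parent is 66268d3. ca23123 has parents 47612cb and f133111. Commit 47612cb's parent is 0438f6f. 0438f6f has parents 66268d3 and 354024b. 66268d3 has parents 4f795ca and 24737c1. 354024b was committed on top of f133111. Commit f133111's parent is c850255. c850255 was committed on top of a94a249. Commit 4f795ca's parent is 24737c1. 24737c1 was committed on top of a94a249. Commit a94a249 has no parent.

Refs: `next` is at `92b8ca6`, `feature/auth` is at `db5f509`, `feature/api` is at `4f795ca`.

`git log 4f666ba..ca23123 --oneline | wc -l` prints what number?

Reachable from ca23123: {0438f6f, 24737c1, 354024b, 47612cb, 4f795ca, 66268d3, a94a249, c850255, ca23123, f133111}.
Reachable from 4f666ba: {1a8aa0f, 24737c1, 4f666ba, 4f795ca, 66268d3, a94a249}.
In ca23123's history but not 4f666ba's: {0438f6f, 354024b, 47612cb, c850255, ca23123, f133111} — 6 commits.

6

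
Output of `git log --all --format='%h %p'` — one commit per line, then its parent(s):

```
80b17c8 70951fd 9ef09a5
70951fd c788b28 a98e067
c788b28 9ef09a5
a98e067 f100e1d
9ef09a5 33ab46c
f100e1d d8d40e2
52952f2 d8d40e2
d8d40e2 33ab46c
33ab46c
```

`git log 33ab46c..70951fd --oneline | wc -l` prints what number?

6

Reachable from 70951fd: {33ab46c, 70951fd, 9ef09a5, a98e067, c788b28, d8d40e2, f100e1d}.
Reachable from 33ab46c: {33ab46c}.
In 70951fd's history but not 33ab46c's: {70951fd, 9ef09a5, a98e067, c788b28, d8d40e2, f100e1d} — 6 commits.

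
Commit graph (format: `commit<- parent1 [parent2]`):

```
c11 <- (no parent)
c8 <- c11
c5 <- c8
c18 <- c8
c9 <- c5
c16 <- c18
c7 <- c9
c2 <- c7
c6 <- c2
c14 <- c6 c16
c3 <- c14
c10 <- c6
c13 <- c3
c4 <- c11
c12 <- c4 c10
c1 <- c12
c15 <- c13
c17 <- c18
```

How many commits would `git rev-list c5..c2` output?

3

Reachable from c2: {c11, c2, c5, c7, c8, c9}.
Reachable from c5: {c11, c5, c8}.
In c2's history but not c5's: {c2, c7, c9} — 3 commits.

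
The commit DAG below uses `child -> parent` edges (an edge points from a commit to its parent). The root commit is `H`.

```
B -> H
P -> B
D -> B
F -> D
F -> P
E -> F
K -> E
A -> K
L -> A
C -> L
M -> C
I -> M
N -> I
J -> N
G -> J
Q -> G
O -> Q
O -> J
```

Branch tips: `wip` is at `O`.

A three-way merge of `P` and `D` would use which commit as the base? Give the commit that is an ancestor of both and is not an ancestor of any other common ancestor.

Ancestors of P: {B, H, P}.
Ancestors of D: {B, D, H}.
Common ancestors: {B, H}.
Among these, B is not an ancestor of any other common ancestor — it is the merge base.

B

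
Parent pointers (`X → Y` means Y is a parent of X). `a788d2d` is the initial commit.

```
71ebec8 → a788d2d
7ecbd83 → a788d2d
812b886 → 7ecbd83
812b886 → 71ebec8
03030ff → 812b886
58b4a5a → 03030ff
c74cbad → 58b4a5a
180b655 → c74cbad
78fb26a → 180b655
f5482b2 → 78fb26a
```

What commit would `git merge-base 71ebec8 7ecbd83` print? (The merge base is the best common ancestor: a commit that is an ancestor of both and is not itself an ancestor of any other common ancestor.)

a788d2d

Ancestors of 71ebec8: {71ebec8, a788d2d}.
Ancestors of 7ecbd83: {7ecbd83, a788d2d}.
Common ancestors: {a788d2d}.
The only common ancestor is a788d2d, so it is the merge base.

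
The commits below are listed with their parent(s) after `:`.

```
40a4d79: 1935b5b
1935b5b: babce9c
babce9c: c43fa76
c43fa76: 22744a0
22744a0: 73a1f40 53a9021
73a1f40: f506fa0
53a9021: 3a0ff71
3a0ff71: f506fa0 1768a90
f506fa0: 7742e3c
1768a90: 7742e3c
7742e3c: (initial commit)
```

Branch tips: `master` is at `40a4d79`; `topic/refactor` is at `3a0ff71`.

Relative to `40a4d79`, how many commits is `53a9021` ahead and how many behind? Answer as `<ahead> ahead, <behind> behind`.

0 ahead, 6 behind

Reachable from 53a9021: {1768a90, 3a0ff71, 53a9021, 7742e3c, f506fa0}.
Reachable from 40a4d79: {1768a90, 1935b5b, 22744a0, 3a0ff71, 40a4d79, 53a9021, 73a1f40, 7742e3c, babce9c, c43fa76, f506fa0}.
Only in 53a9021's history (ahead): {} — 0.
Only in 40a4d79's history (behind): {1935b5b, 22744a0, 40a4d79, 73a1f40, babce9c, c43fa76} — 6.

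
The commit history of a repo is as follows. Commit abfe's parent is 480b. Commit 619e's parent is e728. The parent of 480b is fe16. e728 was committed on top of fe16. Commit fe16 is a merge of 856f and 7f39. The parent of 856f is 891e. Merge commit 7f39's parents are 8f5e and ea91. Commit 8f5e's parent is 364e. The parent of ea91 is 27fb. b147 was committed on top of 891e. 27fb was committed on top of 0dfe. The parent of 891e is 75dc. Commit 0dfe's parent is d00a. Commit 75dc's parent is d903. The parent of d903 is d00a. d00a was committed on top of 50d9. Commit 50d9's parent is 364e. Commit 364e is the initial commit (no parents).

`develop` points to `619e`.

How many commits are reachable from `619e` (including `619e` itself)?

Walking parent pointers from 619e: reachable set = {0dfe, 27fb, 364e, 50d9, 619e, 75dc, 7f39, 856f, 891e, 8f5e, d00a, d903, e728, ea91, fe16}.
That is 15 commits.

15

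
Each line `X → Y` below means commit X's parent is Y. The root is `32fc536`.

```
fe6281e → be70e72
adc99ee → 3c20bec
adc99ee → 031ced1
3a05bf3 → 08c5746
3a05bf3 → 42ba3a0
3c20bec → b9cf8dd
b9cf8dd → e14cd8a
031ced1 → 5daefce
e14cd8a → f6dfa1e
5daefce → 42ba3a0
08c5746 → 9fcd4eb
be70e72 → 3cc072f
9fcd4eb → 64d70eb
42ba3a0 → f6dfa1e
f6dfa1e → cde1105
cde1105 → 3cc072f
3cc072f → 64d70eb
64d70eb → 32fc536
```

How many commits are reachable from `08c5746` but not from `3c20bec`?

2

Reachable from 08c5746: {08c5746, 32fc536, 64d70eb, 9fcd4eb}.
Reachable from 3c20bec: {32fc536, 3c20bec, 3cc072f, 64d70eb, b9cf8dd, cde1105, e14cd8a, f6dfa1e}.
In 08c5746's history but not 3c20bec's: {08c5746, 9fcd4eb} — 2 commits.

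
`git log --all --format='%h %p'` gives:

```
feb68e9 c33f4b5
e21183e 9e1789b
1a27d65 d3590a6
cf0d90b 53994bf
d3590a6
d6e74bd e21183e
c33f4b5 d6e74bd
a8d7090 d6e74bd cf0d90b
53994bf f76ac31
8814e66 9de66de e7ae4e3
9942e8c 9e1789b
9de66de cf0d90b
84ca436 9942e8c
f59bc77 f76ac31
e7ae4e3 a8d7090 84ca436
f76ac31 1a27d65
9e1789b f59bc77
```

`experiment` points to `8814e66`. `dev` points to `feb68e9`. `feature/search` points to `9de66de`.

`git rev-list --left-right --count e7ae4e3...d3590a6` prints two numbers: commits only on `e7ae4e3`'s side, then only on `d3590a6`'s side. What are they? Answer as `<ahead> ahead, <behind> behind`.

12 ahead, 0 behind

Reachable from e7ae4e3: {1a27d65, 53994bf, 84ca436, 9942e8c, 9e1789b, a8d7090, cf0d90b, d3590a6, d6e74bd, e21183e, e7ae4e3, f59bc77, f76ac31}.
Reachable from d3590a6: {d3590a6}.
Only in e7ae4e3's history (ahead): {1a27d65, 53994bf, 84ca436, 9942e8c, 9e1789b, a8d7090, cf0d90b, d6e74bd, e21183e, e7ae4e3, f59bc77, f76ac31} — 12.
Only in d3590a6's history (behind): {} — 0.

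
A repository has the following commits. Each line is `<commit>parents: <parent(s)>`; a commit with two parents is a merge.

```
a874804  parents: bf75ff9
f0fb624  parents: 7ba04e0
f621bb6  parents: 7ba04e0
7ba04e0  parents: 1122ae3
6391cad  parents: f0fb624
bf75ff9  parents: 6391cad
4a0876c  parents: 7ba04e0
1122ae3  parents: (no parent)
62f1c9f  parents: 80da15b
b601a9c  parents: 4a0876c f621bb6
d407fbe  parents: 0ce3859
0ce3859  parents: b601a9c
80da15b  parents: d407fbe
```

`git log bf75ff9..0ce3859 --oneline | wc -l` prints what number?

Reachable from 0ce3859: {0ce3859, 1122ae3, 4a0876c, 7ba04e0, b601a9c, f621bb6}.
Reachable from bf75ff9: {1122ae3, 6391cad, 7ba04e0, bf75ff9, f0fb624}.
In 0ce3859's history but not bf75ff9's: {0ce3859, 4a0876c, b601a9c, f621bb6} — 4 commits.

4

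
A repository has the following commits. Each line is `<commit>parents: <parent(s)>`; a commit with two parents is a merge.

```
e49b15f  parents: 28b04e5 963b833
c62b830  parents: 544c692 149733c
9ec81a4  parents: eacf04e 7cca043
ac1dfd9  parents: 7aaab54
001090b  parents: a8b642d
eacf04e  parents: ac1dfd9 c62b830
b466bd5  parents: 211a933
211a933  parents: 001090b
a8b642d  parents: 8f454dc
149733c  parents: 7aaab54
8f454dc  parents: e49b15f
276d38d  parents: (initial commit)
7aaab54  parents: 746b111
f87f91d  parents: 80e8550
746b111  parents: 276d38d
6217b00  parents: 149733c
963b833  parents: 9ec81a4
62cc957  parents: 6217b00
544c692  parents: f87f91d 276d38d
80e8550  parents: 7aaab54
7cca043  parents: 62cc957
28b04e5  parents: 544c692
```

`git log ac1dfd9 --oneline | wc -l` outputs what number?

Walking parent pointers from ac1dfd9: reachable set = {276d38d, 746b111, 7aaab54, ac1dfd9}.
That is 4 commits.

4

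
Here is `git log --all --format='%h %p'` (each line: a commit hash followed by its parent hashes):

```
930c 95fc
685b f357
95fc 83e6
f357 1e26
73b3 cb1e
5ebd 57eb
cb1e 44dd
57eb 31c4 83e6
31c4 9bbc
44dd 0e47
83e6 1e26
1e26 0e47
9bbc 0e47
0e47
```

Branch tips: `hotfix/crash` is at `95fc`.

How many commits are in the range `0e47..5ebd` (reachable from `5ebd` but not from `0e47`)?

Reachable from 5ebd: {0e47, 1e26, 31c4, 57eb, 5ebd, 83e6, 9bbc}.
Reachable from 0e47: {0e47}.
In 5ebd's history but not 0e47's: {1e26, 31c4, 57eb, 5ebd, 83e6, 9bbc} — 6 commits.

6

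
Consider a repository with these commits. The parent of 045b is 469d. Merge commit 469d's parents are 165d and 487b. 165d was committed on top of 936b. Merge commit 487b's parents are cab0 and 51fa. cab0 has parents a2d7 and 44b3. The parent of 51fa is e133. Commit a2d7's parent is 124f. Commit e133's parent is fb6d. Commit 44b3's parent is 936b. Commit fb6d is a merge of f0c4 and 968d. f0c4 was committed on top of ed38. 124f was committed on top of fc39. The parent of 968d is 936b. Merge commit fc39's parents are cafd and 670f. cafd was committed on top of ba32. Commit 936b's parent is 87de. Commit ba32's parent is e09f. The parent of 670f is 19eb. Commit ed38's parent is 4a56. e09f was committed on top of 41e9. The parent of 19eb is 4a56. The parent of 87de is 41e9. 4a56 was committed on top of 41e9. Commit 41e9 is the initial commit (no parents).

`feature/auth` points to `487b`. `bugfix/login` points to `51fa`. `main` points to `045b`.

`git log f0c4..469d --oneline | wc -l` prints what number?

Reachable from 469d: {124f, 165d, 19eb, 41e9, 44b3, 469d, 487b, 4a56, 51fa, 670f, 87de, 936b, 968d, a2d7, ba32, cab0, cafd, e09f, e133, ed38, f0c4, fb6d, fc39}.
Reachable from f0c4: {41e9, 4a56, ed38, f0c4}.
In 469d's history but not f0c4's: {124f, 165d, 19eb, 44b3, 469d, 487b, 51fa, 670f, 87de, 936b, 968d, a2d7, ba32, cab0, cafd, e09f, e133, fb6d, fc39} — 19 commits.

19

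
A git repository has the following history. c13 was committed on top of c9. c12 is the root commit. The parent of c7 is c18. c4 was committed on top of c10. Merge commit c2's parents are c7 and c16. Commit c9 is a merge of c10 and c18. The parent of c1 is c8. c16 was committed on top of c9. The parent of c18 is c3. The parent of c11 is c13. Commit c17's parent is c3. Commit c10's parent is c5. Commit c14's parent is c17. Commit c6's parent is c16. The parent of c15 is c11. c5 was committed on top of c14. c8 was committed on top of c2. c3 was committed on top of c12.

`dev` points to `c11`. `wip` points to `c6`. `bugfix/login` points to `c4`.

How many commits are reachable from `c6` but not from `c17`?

7

Reachable from c6: {c10, c12, c14, c16, c17, c18, c3, c5, c6, c9}.
Reachable from c17: {c12, c17, c3}.
In c6's history but not c17's: {c10, c14, c16, c18, c5, c6, c9} — 7 commits.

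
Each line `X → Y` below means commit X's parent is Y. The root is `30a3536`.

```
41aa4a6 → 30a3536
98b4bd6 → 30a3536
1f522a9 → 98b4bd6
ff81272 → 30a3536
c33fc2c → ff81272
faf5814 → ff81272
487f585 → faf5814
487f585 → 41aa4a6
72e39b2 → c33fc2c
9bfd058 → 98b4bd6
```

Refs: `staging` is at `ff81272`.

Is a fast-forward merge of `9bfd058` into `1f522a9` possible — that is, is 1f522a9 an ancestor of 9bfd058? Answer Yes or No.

No

A fast-forward from 1f522a9 to 9bfd058 is possible iff 1f522a9 is an ancestor of 9bfd058.
Ancestors of 9bfd058: {30a3536, 98b4bd6, 9bfd058}.
1f522a9 is not among them, so fast-forward is not possible.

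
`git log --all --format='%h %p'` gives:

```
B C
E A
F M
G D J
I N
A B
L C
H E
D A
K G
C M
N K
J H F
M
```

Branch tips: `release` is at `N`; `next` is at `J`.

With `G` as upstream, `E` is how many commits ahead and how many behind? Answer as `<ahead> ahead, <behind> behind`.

Reachable from E: {A, B, C, E, M}.
Reachable from G: {A, B, C, D, E, F, G, H, J, M}.
Only in E's history (ahead): {} — 0.
Only in G's history (behind): {D, F, G, H, J} — 5.

0 ahead, 5 behind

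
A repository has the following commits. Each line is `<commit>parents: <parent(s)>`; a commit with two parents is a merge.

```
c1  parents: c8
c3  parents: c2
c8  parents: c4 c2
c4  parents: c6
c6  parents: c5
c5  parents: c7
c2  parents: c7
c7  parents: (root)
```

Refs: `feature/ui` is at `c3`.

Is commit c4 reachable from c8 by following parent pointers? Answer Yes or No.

Yes

Ancestors of c8 (commits reachable by following parents): {c2, c4, c5, c6, c7, c8}.
c4 is in that set, so it is an ancestor of c8.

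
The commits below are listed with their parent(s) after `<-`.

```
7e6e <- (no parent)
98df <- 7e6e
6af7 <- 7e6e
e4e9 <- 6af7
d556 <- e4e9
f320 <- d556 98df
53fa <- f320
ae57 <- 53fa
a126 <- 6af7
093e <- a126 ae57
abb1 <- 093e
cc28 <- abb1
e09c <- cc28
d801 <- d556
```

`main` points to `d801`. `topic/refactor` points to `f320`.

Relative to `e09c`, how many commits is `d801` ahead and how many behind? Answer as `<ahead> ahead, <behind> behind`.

Reachable from d801: {6af7, 7e6e, d556, d801, e4e9}.
Reachable from e09c: {093e, 53fa, 6af7, 7e6e, 98df, a126, abb1, ae57, cc28, d556, e09c, e4e9, f320}.
Only in d801's history (ahead): {d801} — 1.
Only in e09c's history (behind): {093e, 53fa, 98df, a126, abb1, ae57, cc28, e09c, f320} — 9.

1 ahead, 9 behind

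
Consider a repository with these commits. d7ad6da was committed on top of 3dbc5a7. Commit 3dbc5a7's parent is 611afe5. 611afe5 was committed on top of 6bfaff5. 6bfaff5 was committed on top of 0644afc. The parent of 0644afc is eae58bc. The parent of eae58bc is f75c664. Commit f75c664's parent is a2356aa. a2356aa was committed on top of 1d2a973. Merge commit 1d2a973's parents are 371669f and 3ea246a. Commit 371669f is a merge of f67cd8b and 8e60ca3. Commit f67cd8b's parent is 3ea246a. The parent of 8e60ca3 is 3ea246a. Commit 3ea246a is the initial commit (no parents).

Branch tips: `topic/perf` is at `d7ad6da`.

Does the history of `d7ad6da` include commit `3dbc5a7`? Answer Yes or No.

Ancestors of d7ad6da (commits reachable by following parents): {0644afc, 1d2a973, 371669f, 3dbc5a7, 3ea246a, 611afe5, 6bfaff5, 8e60ca3, a2356aa, d7ad6da, eae58bc, f67cd8b, f75c664}.
3dbc5a7 is in that set, so it is an ancestor of d7ad6da.

Yes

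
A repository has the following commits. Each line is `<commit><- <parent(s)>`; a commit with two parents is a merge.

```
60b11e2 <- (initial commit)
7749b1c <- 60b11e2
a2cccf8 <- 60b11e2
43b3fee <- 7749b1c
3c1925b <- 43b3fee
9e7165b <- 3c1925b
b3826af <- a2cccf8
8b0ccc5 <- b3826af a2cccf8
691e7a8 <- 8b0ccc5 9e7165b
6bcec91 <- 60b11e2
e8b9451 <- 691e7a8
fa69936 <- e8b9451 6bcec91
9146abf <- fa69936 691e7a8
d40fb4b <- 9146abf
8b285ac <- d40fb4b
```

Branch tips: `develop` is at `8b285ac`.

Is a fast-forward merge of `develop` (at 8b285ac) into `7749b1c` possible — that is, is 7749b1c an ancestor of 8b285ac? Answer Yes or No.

A fast-forward from 7749b1c to 8b285ac is possible iff 7749b1c is an ancestor of 8b285ac.
Ancestors of 8b285ac: {3c1925b, 43b3fee, 60b11e2, 691e7a8, 6bcec91, 7749b1c, 8b0ccc5, 8b285ac, 9146abf, 9e7165b, a2cccf8, b3826af, d40fb4b, e8b9451, fa69936}.
7749b1c is among them, so fast-forward is possible.

Yes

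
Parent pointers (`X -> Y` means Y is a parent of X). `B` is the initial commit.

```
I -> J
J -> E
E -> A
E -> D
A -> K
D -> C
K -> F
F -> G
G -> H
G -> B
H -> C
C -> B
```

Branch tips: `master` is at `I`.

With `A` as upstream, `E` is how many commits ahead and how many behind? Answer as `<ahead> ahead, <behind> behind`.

2 ahead, 0 behind

Reachable from E: {A, B, C, D, E, F, G, H, K}.
Reachable from A: {A, B, C, F, G, H, K}.
Only in E's history (ahead): {D, E} — 2.
Only in A's history (behind): {} — 0.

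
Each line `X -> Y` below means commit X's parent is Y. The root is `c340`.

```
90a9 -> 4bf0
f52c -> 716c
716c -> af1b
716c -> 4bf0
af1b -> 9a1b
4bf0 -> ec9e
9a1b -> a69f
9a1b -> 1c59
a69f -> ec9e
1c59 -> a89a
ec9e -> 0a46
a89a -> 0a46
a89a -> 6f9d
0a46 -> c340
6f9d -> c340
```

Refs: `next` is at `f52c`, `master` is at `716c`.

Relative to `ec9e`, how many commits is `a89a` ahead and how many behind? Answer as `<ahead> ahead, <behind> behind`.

2 ahead, 1 behind

Reachable from a89a: {0a46, 6f9d, a89a, c340}.
Reachable from ec9e: {0a46, c340, ec9e}.
Only in a89a's history (ahead): {6f9d, a89a} — 2.
Only in ec9e's history (behind): {ec9e} — 1.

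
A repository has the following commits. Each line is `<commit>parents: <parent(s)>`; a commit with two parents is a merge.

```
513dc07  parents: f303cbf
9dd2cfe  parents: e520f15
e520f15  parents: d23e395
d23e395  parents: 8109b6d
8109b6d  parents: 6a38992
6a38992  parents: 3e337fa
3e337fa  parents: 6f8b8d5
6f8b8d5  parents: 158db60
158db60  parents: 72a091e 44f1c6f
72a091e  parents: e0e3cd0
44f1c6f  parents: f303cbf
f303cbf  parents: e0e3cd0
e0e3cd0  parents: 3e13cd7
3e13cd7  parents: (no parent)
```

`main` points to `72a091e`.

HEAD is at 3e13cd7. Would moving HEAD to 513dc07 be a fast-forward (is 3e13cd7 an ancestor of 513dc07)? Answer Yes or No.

Yes

A fast-forward from 3e13cd7 to 513dc07 is possible iff 3e13cd7 is an ancestor of 513dc07.
Ancestors of 513dc07: {3e13cd7, 513dc07, e0e3cd0, f303cbf}.
3e13cd7 is among them, so fast-forward is possible.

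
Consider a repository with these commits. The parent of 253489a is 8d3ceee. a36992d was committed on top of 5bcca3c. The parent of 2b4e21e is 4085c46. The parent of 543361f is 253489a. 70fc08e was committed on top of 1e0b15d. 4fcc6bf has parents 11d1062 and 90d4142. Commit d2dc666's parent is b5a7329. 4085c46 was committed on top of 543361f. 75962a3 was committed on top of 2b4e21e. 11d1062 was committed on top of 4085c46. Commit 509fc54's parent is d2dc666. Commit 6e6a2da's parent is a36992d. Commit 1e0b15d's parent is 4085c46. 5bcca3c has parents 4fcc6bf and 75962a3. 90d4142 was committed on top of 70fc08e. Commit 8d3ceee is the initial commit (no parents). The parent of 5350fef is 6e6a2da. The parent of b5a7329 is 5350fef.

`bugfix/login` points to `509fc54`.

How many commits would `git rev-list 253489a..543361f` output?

1

Reachable from 543361f: {253489a, 543361f, 8d3ceee}.
Reachable from 253489a: {253489a, 8d3ceee}.
In 543361f's history but not 253489a's: {543361f} — 1 commit.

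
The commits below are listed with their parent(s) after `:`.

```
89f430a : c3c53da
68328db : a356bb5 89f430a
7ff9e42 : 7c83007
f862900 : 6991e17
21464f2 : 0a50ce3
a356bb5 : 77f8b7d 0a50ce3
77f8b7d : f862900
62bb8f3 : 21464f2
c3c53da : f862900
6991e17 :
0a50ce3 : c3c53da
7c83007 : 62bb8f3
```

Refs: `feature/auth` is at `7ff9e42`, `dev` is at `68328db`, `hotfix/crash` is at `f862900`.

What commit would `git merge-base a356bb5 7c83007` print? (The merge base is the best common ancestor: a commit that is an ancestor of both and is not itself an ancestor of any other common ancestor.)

0a50ce3

Ancestors of a356bb5: {0a50ce3, 6991e17, 77f8b7d, a356bb5, c3c53da, f862900}.
Ancestors of 7c83007: {0a50ce3, 21464f2, 62bb8f3, 6991e17, 7c83007, c3c53da, f862900}.
Common ancestors: {0a50ce3, 6991e17, c3c53da, f862900}.
Among these, 0a50ce3 is not an ancestor of any other common ancestor — it is the merge base.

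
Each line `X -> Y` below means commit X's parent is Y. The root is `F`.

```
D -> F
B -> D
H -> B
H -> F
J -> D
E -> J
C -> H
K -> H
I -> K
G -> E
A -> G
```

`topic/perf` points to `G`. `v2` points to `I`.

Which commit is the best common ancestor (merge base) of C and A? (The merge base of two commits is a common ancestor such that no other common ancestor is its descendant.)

Ancestors of C: {B, C, D, F, H}.
Ancestors of A: {A, D, E, F, G, J}.
Common ancestors: {D, F}.
Among these, D is not an ancestor of any other common ancestor — it is the merge base.

D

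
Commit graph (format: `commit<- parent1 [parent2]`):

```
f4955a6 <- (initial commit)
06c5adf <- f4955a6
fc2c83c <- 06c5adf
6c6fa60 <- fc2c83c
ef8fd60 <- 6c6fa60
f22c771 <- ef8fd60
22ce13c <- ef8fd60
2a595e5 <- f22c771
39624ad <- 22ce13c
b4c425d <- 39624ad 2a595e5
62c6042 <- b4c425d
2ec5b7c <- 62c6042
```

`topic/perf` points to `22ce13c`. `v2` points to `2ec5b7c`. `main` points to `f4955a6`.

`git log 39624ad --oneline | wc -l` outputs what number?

7

Walking parent pointers from 39624ad: reachable set = {06c5adf, 22ce13c, 39624ad, 6c6fa60, ef8fd60, f4955a6, fc2c83c}.
That is 7 commits.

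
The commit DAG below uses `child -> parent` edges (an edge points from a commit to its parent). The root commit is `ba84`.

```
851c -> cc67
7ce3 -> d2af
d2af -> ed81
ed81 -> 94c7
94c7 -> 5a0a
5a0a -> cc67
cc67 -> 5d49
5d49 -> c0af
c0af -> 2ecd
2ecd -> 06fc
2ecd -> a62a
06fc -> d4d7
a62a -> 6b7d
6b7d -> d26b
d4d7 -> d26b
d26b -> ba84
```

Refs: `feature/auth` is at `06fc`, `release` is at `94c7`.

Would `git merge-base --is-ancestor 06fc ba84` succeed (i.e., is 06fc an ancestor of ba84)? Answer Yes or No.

Ancestors of ba84: {ba84}.
06fc is not in that set, so it is not an ancestor of ba84.

No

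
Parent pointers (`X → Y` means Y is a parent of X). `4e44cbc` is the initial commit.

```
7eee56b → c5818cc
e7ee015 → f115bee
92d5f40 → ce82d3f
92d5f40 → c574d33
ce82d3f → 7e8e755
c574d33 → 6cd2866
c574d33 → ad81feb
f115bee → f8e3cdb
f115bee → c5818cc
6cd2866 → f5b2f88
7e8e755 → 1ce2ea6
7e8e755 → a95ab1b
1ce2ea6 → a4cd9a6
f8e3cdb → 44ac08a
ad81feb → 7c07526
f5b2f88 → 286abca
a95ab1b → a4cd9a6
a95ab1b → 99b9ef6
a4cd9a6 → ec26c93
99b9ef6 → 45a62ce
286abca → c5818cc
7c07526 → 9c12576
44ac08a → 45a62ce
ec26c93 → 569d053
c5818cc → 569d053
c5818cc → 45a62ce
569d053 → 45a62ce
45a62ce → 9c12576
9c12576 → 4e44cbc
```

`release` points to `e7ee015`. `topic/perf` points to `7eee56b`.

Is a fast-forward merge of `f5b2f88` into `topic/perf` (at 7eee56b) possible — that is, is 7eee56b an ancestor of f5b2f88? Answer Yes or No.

A fast-forward from 7eee56b to f5b2f88 is possible iff 7eee56b is an ancestor of f5b2f88.
Ancestors of f5b2f88: {286abca, 45a62ce, 4e44cbc, 569d053, 9c12576, c5818cc, f5b2f88}.
7eee56b is not among them, so fast-forward is not possible.

No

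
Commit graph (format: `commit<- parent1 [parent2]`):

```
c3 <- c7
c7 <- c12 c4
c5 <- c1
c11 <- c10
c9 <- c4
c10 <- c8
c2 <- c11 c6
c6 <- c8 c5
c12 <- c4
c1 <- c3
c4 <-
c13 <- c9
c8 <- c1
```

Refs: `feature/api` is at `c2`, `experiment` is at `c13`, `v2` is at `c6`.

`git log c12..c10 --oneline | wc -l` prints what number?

5

Reachable from c10: {c1, c10, c12, c3, c4, c7, c8}.
Reachable from c12: {c12, c4}.
In c10's history but not c12's: {c1, c10, c3, c7, c8} — 5 commits.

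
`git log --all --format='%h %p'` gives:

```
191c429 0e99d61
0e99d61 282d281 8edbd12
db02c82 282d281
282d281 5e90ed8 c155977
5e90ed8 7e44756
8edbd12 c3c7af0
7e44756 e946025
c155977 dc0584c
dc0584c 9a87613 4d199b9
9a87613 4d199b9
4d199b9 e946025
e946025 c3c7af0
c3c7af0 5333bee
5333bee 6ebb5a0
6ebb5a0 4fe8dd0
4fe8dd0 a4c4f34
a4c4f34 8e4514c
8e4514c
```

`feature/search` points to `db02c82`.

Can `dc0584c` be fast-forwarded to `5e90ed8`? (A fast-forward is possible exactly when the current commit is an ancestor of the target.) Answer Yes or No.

No

A fast-forward from dc0584c to 5e90ed8 is possible iff dc0584c is an ancestor of 5e90ed8.
Ancestors of 5e90ed8: {4fe8dd0, 5333bee, 5e90ed8, 6ebb5a0, 7e44756, 8e4514c, a4c4f34, c3c7af0, e946025}.
dc0584c is not among them, so fast-forward is not possible.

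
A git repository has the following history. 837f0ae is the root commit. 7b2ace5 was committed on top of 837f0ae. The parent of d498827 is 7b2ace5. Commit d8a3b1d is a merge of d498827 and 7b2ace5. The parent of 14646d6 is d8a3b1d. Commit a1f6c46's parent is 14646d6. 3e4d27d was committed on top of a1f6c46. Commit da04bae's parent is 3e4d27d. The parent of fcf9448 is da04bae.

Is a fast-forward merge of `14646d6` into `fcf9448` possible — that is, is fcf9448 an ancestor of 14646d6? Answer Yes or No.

A fast-forward from fcf9448 to 14646d6 is possible iff fcf9448 is an ancestor of 14646d6.
Ancestors of 14646d6: {14646d6, 7b2ace5, 837f0ae, d498827, d8a3b1d}.
fcf9448 is not among them, so fast-forward is not possible.

No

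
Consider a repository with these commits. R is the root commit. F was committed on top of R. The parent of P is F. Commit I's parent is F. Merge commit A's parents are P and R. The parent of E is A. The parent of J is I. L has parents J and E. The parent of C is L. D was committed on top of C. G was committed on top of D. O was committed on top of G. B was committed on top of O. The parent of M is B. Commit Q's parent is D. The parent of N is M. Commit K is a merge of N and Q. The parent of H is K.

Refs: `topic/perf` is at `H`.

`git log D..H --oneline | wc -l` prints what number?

Reachable from H: {A, B, C, D, E, F, G, H, I, J, K, L, M, N, O, P, Q, R}.
Reachable from D: {A, C, D, E, F, I, J, L, P, R}.
In H's history but not D's: {B, G, H, K, M, N, O, Q} — 8 commits.

8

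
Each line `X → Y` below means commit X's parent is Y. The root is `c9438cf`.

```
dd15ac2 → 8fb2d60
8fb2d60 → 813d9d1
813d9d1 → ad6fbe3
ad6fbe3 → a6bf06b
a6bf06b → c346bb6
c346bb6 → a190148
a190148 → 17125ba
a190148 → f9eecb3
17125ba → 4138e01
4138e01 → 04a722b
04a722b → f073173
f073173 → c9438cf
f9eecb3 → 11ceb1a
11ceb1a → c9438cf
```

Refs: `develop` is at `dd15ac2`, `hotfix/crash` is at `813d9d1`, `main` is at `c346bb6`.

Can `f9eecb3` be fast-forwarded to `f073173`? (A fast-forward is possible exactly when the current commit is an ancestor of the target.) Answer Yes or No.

A fast-forward from f9eecb3 to f073173 is possible iff f9eecb3 is an ancestor of f073173.
Ancestors of f073173: {c9438cf, f073173}.
f9eecb3 is not among them, so fast-forward is not possible.

No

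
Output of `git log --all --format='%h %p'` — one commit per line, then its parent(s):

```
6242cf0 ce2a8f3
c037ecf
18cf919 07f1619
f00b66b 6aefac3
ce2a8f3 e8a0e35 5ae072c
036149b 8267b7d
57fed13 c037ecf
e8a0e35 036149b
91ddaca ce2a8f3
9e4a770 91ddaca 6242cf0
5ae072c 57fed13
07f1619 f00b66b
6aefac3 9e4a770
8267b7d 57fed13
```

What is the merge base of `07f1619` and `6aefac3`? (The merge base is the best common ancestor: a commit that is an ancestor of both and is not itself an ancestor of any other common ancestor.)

Ancestors of 07f1619: {036149b, 07f1619, 57fed13, 5ae072c, 6242cf0, 6aefac3, 8267b7d, 91ddaca, 9e4a770, c037ecf, ce2a8f3, e8a0e35, f00b66b}.
Ancestors of 6aefac3: {036149b, 57fed13, 5ae072c, 6242cf0, 6aefac3, 8267b7d, 91ddaca, 9e4a770, c037ecf, ce2a8f3, e8a0e35}.
Common ancestors: {036149b, 57fed13, 5ae072c, 6242cf0, 6aefac3, 8267b7d, 91ddaca, 9e4a770, c037ecf, ce2a8f3, e8a0e35}.
Among these, 6aefac3 is not an ancestor of any other common ancestor — it is the merge base.

6aefac3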